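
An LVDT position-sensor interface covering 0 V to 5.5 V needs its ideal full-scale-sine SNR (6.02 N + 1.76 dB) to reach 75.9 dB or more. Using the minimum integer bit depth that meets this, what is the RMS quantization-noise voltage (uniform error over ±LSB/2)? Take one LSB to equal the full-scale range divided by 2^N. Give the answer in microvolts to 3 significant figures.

V_FS = 5.5 V.
N ≥ (75.9 − 1.76)/6.02 = 12.316 → N_min = 13.
One LSB is 5.5 V / 8192 = 0.67139 mV.
RMS noise = LSB/√12 = 194 µV.

194 µV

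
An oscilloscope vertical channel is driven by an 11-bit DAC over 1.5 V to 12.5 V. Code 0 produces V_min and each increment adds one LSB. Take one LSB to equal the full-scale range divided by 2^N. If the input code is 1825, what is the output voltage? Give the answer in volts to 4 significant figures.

11.30 V

Full-scale range = 12.5 V − (1.5 V) = 11 V. LSB = 11 V / 2^11.
V_out = 1.5 + 1825 × (11/2048) V
      = 1.5 V + 9.80225 V = 11.3022 V.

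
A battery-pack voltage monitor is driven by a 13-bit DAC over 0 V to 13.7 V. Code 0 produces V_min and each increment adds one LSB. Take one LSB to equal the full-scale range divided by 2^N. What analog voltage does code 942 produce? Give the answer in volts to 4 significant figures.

Span = 13.7 V. LSB = 13.7 V / 2^13.
V_out = 0 + 942 × (13.7/8192) V
      = 0 V + 1.57537 V = 1.57537 V.

1.575 V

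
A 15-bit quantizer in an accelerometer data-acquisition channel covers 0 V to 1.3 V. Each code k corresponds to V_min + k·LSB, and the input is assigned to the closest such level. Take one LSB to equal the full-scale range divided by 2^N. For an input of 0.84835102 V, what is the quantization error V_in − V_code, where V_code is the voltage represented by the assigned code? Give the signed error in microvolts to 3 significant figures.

Full-scale range = 1.3 V. LSB = 1.3 V / 2^15 ≈ 39.67 µV.
Position in LSBs: (0.84835102 − (0)) × 32768/1.3 = 21383.6663; rounding gives k = 21384.
V_code = 0 + (21384/32768) × 1.3 = 0.84836425781 V.
V_in − V_code = 0.84835102 − (0.84836425781) = −13.2 µV.

−13.2 µV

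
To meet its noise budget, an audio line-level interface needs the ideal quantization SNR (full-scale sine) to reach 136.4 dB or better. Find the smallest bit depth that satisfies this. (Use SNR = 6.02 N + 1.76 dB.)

6.02 N + 1.76 ≥ 136.4 gives N ≥ 22.365, so the minimum integer is 23.

23 bits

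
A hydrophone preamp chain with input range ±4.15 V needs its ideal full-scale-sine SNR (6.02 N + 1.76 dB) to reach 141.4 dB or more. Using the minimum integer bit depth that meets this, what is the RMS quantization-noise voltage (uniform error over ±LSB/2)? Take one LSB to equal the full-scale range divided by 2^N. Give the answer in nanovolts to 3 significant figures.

143 nV

Full-scale range = 4.15 V − (-4.15 V) = 8.3 V.
Required N = ⌈(141.4 − 1.76)/6.02⌉ = ⌈23.196⌉ = 24.
Step size = 8.3/16777216 V = 494.72 nV.
V_rms = LSB/√12 = 143 nV.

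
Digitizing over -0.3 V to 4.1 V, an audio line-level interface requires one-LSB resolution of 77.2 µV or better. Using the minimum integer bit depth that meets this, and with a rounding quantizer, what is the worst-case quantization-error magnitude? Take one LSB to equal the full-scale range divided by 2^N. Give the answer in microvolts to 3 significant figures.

Full-scale range = 4.1 V − (-0.3 V) = 4.4 V.
Required number of levels: 4.4/77.2 µV = 56995; smallest N with 2^N ≥ that is 16.
LSB = 4.4 V ÷ 2^16 = 4.4/65536 V = 67.139 µV.
|e|_max = LSB/2 = 33.6 µV.

33.6 µV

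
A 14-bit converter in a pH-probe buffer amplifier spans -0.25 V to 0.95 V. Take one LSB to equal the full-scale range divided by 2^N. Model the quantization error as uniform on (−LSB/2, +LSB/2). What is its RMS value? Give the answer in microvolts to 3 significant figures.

21.1 µV

Full-scale range = 0.95 V − (-0.25 V) = 1.2 V.
One LSB is 1.2 V / 16384 = 73.242 µV.
For a uniform distribution on [−LSB/2, +LSB/2], V_rms = LSB/√12 = 73.242 µV/3.4641 = 21.1 µV.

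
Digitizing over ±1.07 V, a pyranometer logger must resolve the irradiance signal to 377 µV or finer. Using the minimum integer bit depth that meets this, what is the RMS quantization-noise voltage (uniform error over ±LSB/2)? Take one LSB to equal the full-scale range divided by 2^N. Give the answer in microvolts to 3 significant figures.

75.4 µV

Range = 1.07 − (-1.07) = 2.14 V.
Levels needed ≥ 2.14/377 µV = 5676. 2^13 = 8192 suffices, so N_min = 13.
LSB = 2.14 V / 2^13 = 261.23 µV.
V_rms = LSB/√12 = 75.4 µV.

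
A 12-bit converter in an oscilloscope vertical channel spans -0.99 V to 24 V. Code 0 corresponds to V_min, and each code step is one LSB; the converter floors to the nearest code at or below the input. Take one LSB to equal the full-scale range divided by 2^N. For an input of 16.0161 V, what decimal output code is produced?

Span: 24 V − (-0.99 V) = 24.99 V. LSB = 24.99 V / 2^12 ≈ 6.101 mV.
(V_in − V_min) × 2^12/range = (16.0161 − (-0.99)) × 4096/24.99 = 2787.394.
Floor → code = 2787.

2787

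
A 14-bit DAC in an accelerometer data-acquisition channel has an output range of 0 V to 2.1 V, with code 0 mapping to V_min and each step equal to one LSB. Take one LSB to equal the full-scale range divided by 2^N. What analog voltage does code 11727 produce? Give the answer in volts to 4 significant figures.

1.503 V

Full-scale range = 2.1 V. LSB = 2.1 V / 2^14.
V_out = 0 + 11727 × (2.1/16384) V
      = 0 V + 1.50309 V = 1.50309 V.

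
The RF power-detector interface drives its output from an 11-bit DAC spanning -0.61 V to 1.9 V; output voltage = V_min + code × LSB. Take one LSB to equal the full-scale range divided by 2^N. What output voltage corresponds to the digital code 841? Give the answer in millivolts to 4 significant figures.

420.7 mV

Range = 1.9 − (-0.61) = 2.51 V. LSB = 2.51 V / 2^11.
Output = V_min + (841/2048) × range = -0.61 + 0.410645 × 2.51 V
      = -0.61 V + 1.03072 V = 0.420718 V.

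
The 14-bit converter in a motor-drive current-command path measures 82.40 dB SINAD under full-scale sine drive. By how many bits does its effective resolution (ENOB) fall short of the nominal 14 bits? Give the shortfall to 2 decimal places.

Effective bits = (82.40 − 1.76)/6.02 = 13.3953.
14 − 13.3953 = 0.60 bits below nominal.

0.60 bits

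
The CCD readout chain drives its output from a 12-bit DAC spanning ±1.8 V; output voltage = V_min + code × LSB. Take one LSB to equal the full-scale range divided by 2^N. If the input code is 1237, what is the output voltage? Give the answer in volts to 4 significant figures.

-0.7128 V

Full-scale range = 1.8 V − (-1.8 V) = 3.6 V. LSB = 3.6 V / 2^12.
Output = V_min + (1237/4096) × range = -1.8 + 0.302002 × 3.6 V
      = -1.8 V + 1.08721 V = -0.712793 V.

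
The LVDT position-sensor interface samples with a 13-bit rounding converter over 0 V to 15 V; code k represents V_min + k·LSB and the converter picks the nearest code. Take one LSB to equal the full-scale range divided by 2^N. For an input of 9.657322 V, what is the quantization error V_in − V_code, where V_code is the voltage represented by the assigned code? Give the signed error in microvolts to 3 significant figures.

Span = 15 V. LSB = 15 V / 2^13 ≈ 1.831 mV.
Position in LSBs: (9.657322 − (0)) × 8192/15 = 5274.1855; rounding gives k = 5274.
V_code = 0 + (5274/8192) × 15 = 9.656982422 V.
e = 9.657322 − (9.656982422) = +340 µV.

+340 µV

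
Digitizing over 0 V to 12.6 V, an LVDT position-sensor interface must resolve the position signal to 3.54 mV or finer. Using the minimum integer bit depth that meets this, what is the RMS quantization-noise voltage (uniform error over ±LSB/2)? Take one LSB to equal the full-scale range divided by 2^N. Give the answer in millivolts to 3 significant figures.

0.888 mV

Full-scale range = 12.6 V.
Need 2^N ≥ 12.6 V / 3.54 mV = 3559 → N_min = 12.
LSB = 12.6 V ÷ 2^12 = 12.6/4096 V = 3.0762 mV.
RMS noise = LSB/√12 = 0.888 mV.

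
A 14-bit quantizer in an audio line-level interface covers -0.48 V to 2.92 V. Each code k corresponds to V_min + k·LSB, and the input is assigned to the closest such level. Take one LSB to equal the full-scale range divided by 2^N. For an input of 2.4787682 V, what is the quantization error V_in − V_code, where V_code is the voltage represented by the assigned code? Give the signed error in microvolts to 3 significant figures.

The full-scale span is 2.92 − (-0.48) = 3.4 V. LSB = 3.4 V / 2^14 ≈ 207.5 µV.
(2.4787682 − (-0.48)) / LSB = 2.9587682 × 16384/3.4 = 14257.7818. Nearest integer: k = 14258.
Reconstructed level: -0.48 + 14258 × 3.4/16384 V = 2.4788134766 V.
V_in − V_code = 2.4787682 − (2.4788134766) = −45.3 µV.

−45.3 µV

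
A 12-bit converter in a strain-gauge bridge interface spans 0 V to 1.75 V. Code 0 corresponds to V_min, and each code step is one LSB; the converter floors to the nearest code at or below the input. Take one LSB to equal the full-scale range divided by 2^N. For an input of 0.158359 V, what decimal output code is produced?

V_FS = 1.75 V. LSB = 1.75 V / 2^12 ≈ 427.2 µV.
V_in − V_min = 0.158359 − (0) = 0.158359 V.
Divide by LSB: 0.158359 × 4096/1.75 = 370.6506.
Truncating gives code 370.

370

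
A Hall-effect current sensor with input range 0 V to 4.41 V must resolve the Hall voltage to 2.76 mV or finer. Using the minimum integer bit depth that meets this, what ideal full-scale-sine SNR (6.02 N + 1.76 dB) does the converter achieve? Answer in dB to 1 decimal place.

V_FS = 4.41 V.
4.41 V / 2.76 mV = 1598. Since 2^10 = 1024 and 2^11 = 2048, N = 11.
6.02(11) + 1.76 = 67.98 dB.

68.0 dB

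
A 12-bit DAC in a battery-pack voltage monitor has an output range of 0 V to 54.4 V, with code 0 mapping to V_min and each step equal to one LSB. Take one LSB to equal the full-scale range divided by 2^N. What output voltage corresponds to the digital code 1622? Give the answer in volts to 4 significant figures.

21.54 V

Full-scale range = 54.4 V. LSB = 54.4 V / 2^12.
V_out = V_min + code × LSB = 0 V + 1622 × 54.4 V / 4096
      = 0 V + 21.5422 V = 21.5422 V.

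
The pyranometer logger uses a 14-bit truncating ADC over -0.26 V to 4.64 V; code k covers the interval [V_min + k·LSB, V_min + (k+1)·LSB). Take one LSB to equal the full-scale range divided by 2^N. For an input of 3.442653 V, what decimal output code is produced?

Range = 4.64 − (-0.26) = 4.9 V. LSB = 4.9 V / 2^14 ≈ 299.1 µV.
(V_in − V_min) × 2^14/range = (3.442653 − (-0.26)) × 16384/4.9 = 12380.463.
Floor → code = 12380.

12380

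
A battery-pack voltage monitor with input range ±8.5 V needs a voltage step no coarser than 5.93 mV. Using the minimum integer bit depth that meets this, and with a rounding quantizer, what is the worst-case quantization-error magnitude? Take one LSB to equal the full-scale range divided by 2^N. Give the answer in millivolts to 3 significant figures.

Range = 8.5 − (-8.5) = 17 V.
Levels needed ≥ 17/5.93 mV = 2867. 2^12 = 4096 suffices, so N_min = 12.
LSB = 17 V / 2^12 = 4.1504 mV.
Half an LSB is 2.08 mV.

2.08 mV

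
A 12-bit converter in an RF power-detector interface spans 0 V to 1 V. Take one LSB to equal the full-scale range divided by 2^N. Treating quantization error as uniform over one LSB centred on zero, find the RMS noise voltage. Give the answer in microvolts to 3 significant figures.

Span = 1 V.
LSB = 1 V / 2^12 = 244.14 µV.
σ_q = LSB/√12 = 244.14 µV/3.4641 = 70.5 µV.

70.5 µV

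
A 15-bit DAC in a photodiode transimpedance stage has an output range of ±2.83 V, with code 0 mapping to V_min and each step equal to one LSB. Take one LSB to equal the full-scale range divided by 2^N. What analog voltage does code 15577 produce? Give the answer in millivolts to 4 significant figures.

-139.4 mV

Full-scale range = 2.83 V − (-2.83 V) = 5.66 V. LSB = 5.66 V / 2^15.
Output = V_min + (15577/32768) × range = -2.83 + 0.475372 × 5.66 V
      = -2.83 V + 2.69061 V = -0.139393 V.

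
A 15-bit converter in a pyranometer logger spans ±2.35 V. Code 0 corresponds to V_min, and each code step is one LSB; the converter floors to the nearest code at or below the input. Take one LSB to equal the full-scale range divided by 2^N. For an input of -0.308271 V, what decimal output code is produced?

14234

Range = 2.35 − (-2.35) = 4.7 V. LSB = 4.7 V / 2^15 ≈ 143.4 µV.
code = ⌊(V_in − V_min)/LSB⌋ = ⌊(V_in − V_min) × 2^15 / range⌋
     = ⌊(-0.308271 − (-2.35)) × 32768 / 4.7⌋ = ⌊2.041729 × 32768/4.7⌋
     = ⌊14234.761⌋ = 14234.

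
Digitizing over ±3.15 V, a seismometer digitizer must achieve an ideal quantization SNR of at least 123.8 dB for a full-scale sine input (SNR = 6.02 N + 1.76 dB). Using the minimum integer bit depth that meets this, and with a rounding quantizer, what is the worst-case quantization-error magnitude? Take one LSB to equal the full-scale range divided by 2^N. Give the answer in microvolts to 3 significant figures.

Span: 3.15 V − (-3.15 V) = 6.3 V.
Solving 6.02 N ≥ 123.8 − 1.76: N ≥ 20.272. Round up → N = 21.
One LSB is 6.3 V / 2097152 = 3.0041 µV.
Half an LSB is 1.50 µV.

1.50 µV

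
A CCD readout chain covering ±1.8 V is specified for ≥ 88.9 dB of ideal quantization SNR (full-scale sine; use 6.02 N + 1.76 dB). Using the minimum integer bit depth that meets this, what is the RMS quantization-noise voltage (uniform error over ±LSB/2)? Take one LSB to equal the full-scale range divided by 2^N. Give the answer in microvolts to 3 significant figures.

Range = 1.8 − (-1.8) = 3.6 V.
Solving 6.02 N ≥ 88.9 − 1.76: N ≥ 14.475. Round up → N = 15.
LSB = 3.6 V / 2^15 = 109.86 µV.
V_rms = LSB/√12 = 31.7 µV.

31.7 µV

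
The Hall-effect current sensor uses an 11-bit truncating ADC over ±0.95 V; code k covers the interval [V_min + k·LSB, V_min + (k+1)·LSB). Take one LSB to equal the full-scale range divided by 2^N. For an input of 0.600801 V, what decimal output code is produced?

1671

Span: 0.95 V − (-0.95 V) = 1.9 V. LSB = 1.9 V / 2^11 ≈ 0.9277 mV.
(V_in − V_min) × 2^11/range = (0.600801 − (-0.95)) × 2048/1.9 = 1671.600.
Floor → code = 1671.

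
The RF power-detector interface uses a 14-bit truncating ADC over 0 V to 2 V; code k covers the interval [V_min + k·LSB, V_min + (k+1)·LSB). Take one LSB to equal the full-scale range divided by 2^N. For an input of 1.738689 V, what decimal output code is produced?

Span = 2 V. LSB = 2 V / 2^14 ≈ 122.1 µV.
code = ⌊(V_in − V_min)/LSB⌋ = ⌊(V_in − V_min) × 2^14 / range⌋
     = ⌊(1.738689 − (0)) × 16384 / 2⌋ = ⌊1.738689 × 16384/2⌋
     = ⌊14243.340⌋ = 14243.

14243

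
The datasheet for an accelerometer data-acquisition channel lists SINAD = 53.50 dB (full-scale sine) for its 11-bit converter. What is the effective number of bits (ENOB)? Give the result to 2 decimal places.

(53.50 − 1.76) / 6.02 = 51.74/6.02 = 8.5947 effective bits.

8.59 bits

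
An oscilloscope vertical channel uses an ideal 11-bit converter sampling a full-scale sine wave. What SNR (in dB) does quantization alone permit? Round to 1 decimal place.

Ideal quantization SNR: 6.02 × 11 + 1.76 dB = 68.0 dB.

68.0 dB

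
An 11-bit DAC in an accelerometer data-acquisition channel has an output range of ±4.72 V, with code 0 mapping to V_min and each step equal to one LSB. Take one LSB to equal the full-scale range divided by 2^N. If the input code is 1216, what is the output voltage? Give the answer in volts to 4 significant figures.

0.8850 V

Range = 4.72 − (-4.72) = 9.44 V. LSB = 9.44 V / 2^11.
V_out = -4.72 + 1216 × (9.44/2048) V
      = -4.72 + 5.60500 = 0.885000 V.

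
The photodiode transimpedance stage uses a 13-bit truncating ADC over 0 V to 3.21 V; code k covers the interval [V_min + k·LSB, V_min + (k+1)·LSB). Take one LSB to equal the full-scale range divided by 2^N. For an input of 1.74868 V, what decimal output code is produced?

4462

Full-scale range = 3.21 V. LSB = 3.21 V / 2^13 ≈ 391.8 µV.
(V_in − V_min) × 2^13/range = (1.74868 − (0)) × 8192/3.21 = 4462.675.
Floor → code = 4462.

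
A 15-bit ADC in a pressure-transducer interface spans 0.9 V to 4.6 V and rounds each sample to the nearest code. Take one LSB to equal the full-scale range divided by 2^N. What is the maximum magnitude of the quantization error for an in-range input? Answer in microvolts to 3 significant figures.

Range = 4.6 − (0.9) = 3.7 V.
LSB = 3.7 V / 2^15 = 112.92 µV.
|e|_max = LSB/2 = 56.5 µV.

56.5 µV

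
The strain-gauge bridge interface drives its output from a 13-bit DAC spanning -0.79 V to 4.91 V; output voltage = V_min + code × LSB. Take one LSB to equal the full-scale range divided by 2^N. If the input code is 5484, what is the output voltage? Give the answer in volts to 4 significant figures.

Full-scale range = 4.91 V − (-0.79 V) = 5.7 V. LSB = 5.7 V / 2^13.
V_out = -0.79 + 5484 × (5.7/8192) V
      = -0.79 + 3.81577 = 3.02577 V.

3.026 V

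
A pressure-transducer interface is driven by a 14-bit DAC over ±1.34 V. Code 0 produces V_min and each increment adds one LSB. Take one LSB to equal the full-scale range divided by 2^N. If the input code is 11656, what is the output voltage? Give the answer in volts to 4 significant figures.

0.5666 V

Range = 1.34 − (-1.34) = 2.68 V. LSB = 2.68 V / 2^14.
V_out = -1.34 + 11656 × (2.68/16384) V
      = -1.34 V + 1.90662 V = 0.566621 V.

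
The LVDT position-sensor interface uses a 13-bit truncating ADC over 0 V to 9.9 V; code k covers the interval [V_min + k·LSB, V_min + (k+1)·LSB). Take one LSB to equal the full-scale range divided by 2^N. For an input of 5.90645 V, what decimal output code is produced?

Range is 9.9 V. LSB = 9.9 V / 2^13 ≈ 1.208 mV.
(V_in − V_min) × 2^13/range = (5.90645 − (0)) × 8192/9.9 = 4887.438.
Floor → code = 4887.

4887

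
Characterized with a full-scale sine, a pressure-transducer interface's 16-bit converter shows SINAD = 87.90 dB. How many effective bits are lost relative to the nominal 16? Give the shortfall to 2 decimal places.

N_eff = (87.90 − 1.76)/6.02 = 14.3090 bits.
Shortfall = 16 − 14.3090 = 1.6910 bits.

1.69 bits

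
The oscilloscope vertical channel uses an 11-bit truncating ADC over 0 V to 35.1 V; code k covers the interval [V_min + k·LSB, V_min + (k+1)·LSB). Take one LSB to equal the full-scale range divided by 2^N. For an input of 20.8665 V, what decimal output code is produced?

Span = 35.1 V. LSB = 35.1 V / 2^11 ≈ 17.14 mV.
(V_in − V_min) × 2^11/range = (20.8665 − (0)) × 2048/35.1 = 1217.510.
Floor → code = 1217.

1217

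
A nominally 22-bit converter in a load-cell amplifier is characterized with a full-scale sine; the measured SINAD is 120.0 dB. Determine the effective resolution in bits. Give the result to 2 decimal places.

19.64 bits

ENOB = (SINAD − 1.76) / 6.02 = (120.0 − 1.76) / 6.02 = 118.24 / 6.02 = 19.6412.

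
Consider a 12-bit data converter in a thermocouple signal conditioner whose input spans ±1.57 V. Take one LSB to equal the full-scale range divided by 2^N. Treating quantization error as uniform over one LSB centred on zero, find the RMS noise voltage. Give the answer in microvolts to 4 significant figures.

221.3 µV

Span: 1.57 V − (-1.57 V) = 3.14 V.
LSB = 3.14 V ÷ 2^12 = 3.14/4096 V = 0.766602 mV.
V_rms = LSB/√12 = 0.766602 mV / √12 = 221.3 µV.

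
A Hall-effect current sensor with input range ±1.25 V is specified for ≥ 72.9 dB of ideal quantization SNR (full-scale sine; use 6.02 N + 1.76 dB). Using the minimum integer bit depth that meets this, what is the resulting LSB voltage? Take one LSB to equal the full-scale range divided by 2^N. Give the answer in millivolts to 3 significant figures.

Span: 1.25 V − (-1.25 V) = 2.5 V.
6.02 N + 1.76 ≥ 72.9 gives N ≥ 11.817, so the minimum integer is 12.
One LSB is 2.5 V / 4096 = 0.610 mV.

0.610 mV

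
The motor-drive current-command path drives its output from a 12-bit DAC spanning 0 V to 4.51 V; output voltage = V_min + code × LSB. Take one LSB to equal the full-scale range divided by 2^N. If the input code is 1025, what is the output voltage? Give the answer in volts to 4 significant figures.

V_FS = 4.51 V. LSB = 4.51 V / 2^12.
V_out = V_min + code × LSB = 0 V + 1025 × 4.51 V / 4096
      = 0 V + 1.12860 V = 1.12860 V.

1.129 V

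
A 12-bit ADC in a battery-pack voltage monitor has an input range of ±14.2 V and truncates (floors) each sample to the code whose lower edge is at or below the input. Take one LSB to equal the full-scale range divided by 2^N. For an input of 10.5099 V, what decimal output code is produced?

Range = 14.2 − (-14.2) = 28.4 V. LSB = 28.4 V / 2^12 ≈ 6.934 mV.
code = ⌊(V_in − V_min)/LSB⌋ = ⌊(V_in − V_min) × 2^12 / range⌋
     = ⌊(10.5099 − (-14.2)) × 4096 / 28.4⌋ = ⌊24.7099 × 4096/28.4⌋
     = ⌊3563.794⌋ = 3563.

3563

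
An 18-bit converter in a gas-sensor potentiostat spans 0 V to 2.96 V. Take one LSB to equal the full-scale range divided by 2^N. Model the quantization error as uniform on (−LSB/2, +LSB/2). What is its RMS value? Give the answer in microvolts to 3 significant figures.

Span = 2.96 V.
LSB = 2.96 V ÷ 2^18 = 2.96/262144 V = 11.292 µV.
σ_q = LSB/√12 = 11.292 µV/3.4641 = 3.26 µV.

3.26 µV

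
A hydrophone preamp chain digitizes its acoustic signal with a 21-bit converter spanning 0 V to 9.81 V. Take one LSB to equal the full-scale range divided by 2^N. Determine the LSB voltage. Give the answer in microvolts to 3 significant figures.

Full-scale range = 9.81 V.
There are 2^21 = 2097152 steps.
One LSB is 9.81 V / 2097152 = 4.68 µV.

4.68 µV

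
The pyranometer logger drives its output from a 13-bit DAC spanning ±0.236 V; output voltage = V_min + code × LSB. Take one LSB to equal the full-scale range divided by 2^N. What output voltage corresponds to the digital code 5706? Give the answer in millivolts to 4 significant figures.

92.76 mV

Full-scale range = 0.236 V − (-0.236 V) = 0.472 V. LSB = 0.472 V / 2^13.
V_out = V_min + code × LSB = -0.236 V + 5706 × 0.472 V / 8192
      = -0.236 + 0.328764 = 0.0927637 V.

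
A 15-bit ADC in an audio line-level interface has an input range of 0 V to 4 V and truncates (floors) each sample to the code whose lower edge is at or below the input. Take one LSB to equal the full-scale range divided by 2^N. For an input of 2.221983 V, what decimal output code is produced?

18202

Full-scale range = 4 V. LSB = 4 V / 2^15 ≈ 122.1 µV.
V_in − V_min = 2.221983 − (0) = 2.221983 V.
Divide by LSB: 2.221983 × 32768/4 = 18202.4847.
Truncating gives code 18202.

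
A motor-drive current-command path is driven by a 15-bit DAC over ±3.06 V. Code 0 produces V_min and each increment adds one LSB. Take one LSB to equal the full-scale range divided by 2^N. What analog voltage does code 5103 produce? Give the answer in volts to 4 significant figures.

-2.107 V

Range = 3.06 − (-3.06) = 6.12 V. LSB = 6.12 V / 2^15.
V_out = V_min + code × LSB = -3.06 V + 5103 × 6.12 V / 32768
      = -3.06 V + 0.953075 V = -2.10693 V.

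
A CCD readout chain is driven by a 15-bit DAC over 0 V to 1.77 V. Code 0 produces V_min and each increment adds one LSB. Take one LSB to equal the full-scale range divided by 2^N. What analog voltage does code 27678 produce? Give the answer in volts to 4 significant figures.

1.495 V

V_FS = 1.77 V. LSB = 1.77 V / 2^15.
Output = V_min + (27678/32768) × range = 0 + 0.844666 × 1.77 V
      = 0 V + 1.49506 V = 1.49506 V.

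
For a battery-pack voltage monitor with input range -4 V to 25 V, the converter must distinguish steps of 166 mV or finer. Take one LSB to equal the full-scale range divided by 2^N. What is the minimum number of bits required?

8 bits

Range = 25 − (-4) = 29 V.
29 V / 166 mV = 174.7. Since 2^7 = 128 and 2^8 = 256, N = 8.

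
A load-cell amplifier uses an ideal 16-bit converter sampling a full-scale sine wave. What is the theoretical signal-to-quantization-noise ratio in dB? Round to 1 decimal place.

98.1 dB

Ideal quantization SNR: 6.02 × 16 + 1.76 dB = 98.1 dB.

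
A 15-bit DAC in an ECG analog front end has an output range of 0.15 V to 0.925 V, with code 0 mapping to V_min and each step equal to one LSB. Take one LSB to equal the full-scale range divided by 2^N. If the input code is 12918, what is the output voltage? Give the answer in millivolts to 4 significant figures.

The full-scale span is 0.925 − (0.15) = 0.775 V. LSB = 0.775 V / 2^15.
V_out = V_min + code × LSB = 0.15 V + 12918 × 0.775 V / 32768
      = 0.15 V + 0.305525 V = 0.455525 V.

455.5 mV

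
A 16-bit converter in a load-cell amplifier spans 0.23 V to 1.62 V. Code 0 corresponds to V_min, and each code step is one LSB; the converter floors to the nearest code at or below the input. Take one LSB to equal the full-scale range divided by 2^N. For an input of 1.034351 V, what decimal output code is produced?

37923

The full-scale span is 1.62 − (0.23) = 1.39 V. LSB = 1.39 V / 2^16 ≈ 21.21 µV.
V_in − V_min = 1.034351 − (0.23) = 0.804351 V.
Divide by LSB: 0.804351 × 65536/1.39 = 37923.7030.
Truncating gives code 37923.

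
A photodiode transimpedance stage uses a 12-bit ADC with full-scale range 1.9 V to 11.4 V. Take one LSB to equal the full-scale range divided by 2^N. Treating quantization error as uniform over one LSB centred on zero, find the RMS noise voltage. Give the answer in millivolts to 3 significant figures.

The full-scale span is 11.4 − (1.9) = 9.5 V.
LSB = 9.5 V ÷ 2^12 = 9.5/4096 V = 2.3193 mV.
RMS of a uniform error over width LSB is LSB/√12 = 0.670 mV.

0.670 mV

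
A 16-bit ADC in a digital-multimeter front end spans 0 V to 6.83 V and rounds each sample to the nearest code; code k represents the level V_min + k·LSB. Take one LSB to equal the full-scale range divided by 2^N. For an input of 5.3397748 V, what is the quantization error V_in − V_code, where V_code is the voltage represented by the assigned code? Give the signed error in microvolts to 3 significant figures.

Span = 6.83 V. LSB = 6.83 V / 2^16 ≈ 104.2 µV.
(5.3397748 − (0)) / LSB = 5.3397748 × 65536/6.83 = 51236.8201. Nearest integer: k = 51237.
Reconstructed level: 0 + 51237 × 6.83/65536 V = 5.3397935486 V.
e = 5.3397748 − (5.3397935486) = −18.7 µV.

−18.7 µV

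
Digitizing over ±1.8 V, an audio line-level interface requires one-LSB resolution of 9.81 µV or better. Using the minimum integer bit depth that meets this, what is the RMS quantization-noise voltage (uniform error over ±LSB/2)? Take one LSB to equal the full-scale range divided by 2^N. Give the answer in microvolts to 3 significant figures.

Span: 1.8 V − (-1.8 V) = 3.6 V.
3.6 V / 9.81 µV = 367000. Since 2^18 = 262144 and 2^19 = 524288, N = 19.
LSB = 3.6 V ÷ 2^19 = 3.6/524288 V = 6.8665 µV.
σ_q = LSB/√12 = 6.8665 µV/3.4641 = 1.98 µV.

1.98 µV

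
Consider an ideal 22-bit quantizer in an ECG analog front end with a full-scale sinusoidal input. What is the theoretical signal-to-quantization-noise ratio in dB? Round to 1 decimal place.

SNR = 6.02·22 + 1.76 = 134.20 dB.

134.2 dB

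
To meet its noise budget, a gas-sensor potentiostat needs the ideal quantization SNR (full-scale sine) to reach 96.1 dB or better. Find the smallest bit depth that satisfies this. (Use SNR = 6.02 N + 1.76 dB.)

Required N = ⌈(96.1 − 1.76)/6.02⌉ = ⌈15.671⌉ = 16.

16 bits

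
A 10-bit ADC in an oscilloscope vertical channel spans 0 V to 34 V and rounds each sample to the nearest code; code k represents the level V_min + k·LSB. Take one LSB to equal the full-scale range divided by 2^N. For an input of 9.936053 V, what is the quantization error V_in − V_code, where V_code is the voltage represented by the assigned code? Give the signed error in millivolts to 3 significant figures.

+8.32 mV

Range is 34 V. LSB = 34 V / 2^10 ≈ 33.20 mV.
(9.936053 − (0)) / LSB = 9.936053 × 1024/34 = 299.2505. Nearest integer: k = 299.
V_code = V_min + k × range/2^10 = 0 + 299 × 34/1024 = 9.927734375 V.
V_in − V_code = 9.936053 − (9.927734375) = +8.32 mV.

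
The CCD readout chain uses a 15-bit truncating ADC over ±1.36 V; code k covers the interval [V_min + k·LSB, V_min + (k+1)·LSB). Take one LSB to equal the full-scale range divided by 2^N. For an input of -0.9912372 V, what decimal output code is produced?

4442

Full-scale range = 1.36 V − (-1.36 V) = 2.72 V. LSB = 2.72 V / 2^15 ≈ 83.01 µV.
code = ⌊(V_in − V_min)/LSB⌋ = ⌊(V_in − V_min) × 2^15 / range⌋
     = ⌊(-0.9912372 − (-1.36)) × 32768 / 2.72⌋ = ⌊0.3687628 × 32768/2.72⌋
     = ⌊4442.507⌋ = 4442.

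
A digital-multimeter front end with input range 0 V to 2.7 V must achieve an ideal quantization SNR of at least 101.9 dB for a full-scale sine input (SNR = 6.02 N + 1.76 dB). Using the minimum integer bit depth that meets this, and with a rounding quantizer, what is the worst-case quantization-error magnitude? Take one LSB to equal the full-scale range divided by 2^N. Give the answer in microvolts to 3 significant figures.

10.3 µV

Full-scale range = 2.7 V.
Solving 6.02 N ≥ 101.9 − 1.76: N ≥ 16.635. Round up → N = 17.
LSB = 2.7 V ÷ 2^17 = 2.7/131072 V = 20.599 µV.
Max error for round-to-nearest is LSB/2 = 10.3 µV.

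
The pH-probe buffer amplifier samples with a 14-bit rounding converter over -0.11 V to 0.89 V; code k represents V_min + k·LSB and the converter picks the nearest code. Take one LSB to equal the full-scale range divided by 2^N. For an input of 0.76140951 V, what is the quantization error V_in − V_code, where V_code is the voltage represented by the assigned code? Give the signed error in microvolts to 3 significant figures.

+10.6 µV

Span: 0.89 V − (-0.11 V) = 1 V. LSB = 1 V / 2^14 ≈ 61.04 µV.
(V_in − V_min)/LSB = (0.76140951 − (-0.11)) × 16384/1 = 14277.1734 → nearest code k = 14277.
V_code = V_min + k × range/2^14 = -0.11 + 14277 × 1/16384 = 0.76139892578 V.
Error = V_in − V_code = 0.76140951 − (0.76139892578) = +10.6 µV.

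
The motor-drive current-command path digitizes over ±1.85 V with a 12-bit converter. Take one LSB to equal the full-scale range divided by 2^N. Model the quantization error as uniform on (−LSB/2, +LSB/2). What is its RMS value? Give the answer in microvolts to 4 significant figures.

The full-scale span is 1.85 − (-1.85) = 3.7 V.
LSB = 3.7 V / 2^12 = 0.903320 mV.
For a uniform distribution on [−LSB/2, +LSB/2], V_rms = LSB/√12 = 0.903320 mV/3.4641 = 260.8 µV.

260.8 µV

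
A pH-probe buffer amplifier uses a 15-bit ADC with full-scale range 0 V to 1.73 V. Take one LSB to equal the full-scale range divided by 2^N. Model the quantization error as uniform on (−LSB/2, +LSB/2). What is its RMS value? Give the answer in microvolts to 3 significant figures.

V_FS = 1.73 V.
One LSB is 1.73 V / 32768 = 52.795 µV.
RMS of a uniform error over width LSB is LSB/√12 = 15.2 µV.

15.2 µV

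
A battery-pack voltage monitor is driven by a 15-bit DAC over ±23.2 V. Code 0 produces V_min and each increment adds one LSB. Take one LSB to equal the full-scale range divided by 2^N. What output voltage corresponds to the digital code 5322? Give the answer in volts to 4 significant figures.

-15.66 V

Range = 23.2 − (-23.2) = 46.4 V. LSB = 46.4 V / 2^15.
V_out = V_min + code × LSB = -23.2 V + 5322 × 46.4 V / 32768
      = -23.2 V + 7.53604 V = -15.6640 V.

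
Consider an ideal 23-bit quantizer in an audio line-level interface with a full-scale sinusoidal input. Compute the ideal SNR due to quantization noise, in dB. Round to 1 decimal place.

140.2 dB

6.02(23) + 1.76 = 138.46 + 1.76 = 140.22 dB.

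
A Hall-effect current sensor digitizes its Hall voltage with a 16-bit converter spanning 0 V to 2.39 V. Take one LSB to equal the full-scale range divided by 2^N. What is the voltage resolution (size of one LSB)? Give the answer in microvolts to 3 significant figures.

36.5 µV

V_FS = 2.39 V.
There are 2^16 = 65536 steps.
LSB = 2.39 V ÷ 2^16 = 2.39/65536 V = 36.5 µV.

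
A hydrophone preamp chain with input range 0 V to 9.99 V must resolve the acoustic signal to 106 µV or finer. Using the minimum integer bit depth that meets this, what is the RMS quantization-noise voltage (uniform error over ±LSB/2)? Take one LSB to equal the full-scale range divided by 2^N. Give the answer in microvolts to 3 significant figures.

22.0 µV

Full-scale range = 9.99 V.
Need 2^N ≥ 9.99 V / 106 µV = 94250 → N_min = 17.
LSB = 9.99 V / 2^17 = 76.218 µV.
σ_q = LSB/√12 = 76.218 µV/3.4641 = 22.0 µV.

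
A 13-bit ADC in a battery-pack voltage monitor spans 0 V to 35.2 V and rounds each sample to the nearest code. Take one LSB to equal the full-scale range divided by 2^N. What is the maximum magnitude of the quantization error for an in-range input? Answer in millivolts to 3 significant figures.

Span = 35.2 V.
One LSB is 35.2 V / 8192 = 4.2969 mV.
Worst-case error for round-to-nearest is half an LSB: 2.15 mV.

2.15 mV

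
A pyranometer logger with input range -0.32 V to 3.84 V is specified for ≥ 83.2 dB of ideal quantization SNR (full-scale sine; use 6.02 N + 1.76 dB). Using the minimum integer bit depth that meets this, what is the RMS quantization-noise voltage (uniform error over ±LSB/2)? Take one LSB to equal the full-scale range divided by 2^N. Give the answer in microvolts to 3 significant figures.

73.3 µV

Full-scale range = 3.84 V − (-0.32 V) = 4.16 V.
N ≥ (83.2 − 1.76)/6.02 = 13.528 → N_min = 14.
LSB = 4.16 V / 2^14 = 253.91 µV.
σ_q = LSB/√12 = 253.91 µV/3.4641 = 73.3 µV.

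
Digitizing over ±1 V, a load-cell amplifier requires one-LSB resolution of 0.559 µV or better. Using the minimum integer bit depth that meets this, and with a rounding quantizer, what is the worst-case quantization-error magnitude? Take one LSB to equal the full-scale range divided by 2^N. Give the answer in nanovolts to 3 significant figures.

238 nV

The full-scale span is 1 − (-1) = 2 V.
Levels needed ≥ 2/0.559 µV = 3.578e6. 2^22 = 4194304 suffices, so N_min = 22.
LSB = 2 V ÷ 2^22 = 2/4194304 V = 476.84 nV.
Half an LSB is 238 nV.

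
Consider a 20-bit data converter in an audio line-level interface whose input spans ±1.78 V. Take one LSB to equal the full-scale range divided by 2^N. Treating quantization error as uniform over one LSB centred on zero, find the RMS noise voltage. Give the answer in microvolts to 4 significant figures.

0.9801 µV

Full-scale range = 1.78 V − (-1.78 V) = 3.56 V.
One LSB is 3.56 V / 1048576 = 3.39508 µV.
σ_q = LSB/√12 = 3.39508 µV/3.4641 = 0.9801 µV.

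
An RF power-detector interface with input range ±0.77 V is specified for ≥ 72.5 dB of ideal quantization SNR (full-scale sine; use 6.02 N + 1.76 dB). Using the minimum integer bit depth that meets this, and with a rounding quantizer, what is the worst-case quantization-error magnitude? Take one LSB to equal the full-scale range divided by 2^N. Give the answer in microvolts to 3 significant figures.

The full-scale span is 0.77 − (-0.77) = 1.54 V.
6.02 N + 1.76 ≥ 72.5 gives N ≥ 11.751, so the minimum integer is 12.
LSB = 1.54 V ÷ 2^12 = 1.54/4096 V = 375.98 µV.
Half an LSB is 188 µV.

188 µV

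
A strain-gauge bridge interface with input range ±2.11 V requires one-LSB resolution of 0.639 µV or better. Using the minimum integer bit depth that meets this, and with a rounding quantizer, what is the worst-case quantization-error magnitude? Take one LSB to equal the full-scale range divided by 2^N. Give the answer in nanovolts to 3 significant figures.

Range = 2.11 − (-2.11) = 4.22 V.
Required number of levels: 4.22/0.639 µV = 6.6041e6; smallest N with 2^N ≥ that is 23.
Step size = 4.22/8388608 V = 0.50306 µV.
|e|_max = LSB/2 = 252 nV.

252 nV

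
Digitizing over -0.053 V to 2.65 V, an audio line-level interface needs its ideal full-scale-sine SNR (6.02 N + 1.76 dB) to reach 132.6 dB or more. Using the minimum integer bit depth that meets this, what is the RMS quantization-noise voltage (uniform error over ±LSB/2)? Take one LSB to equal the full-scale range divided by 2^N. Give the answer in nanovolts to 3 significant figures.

186 nV

Span: 2.65 V − (-0.053 V) = 2.703 V.
N ≥ (132.6 − 1.76)/6.02 = 21.734 → N_min = 22.
LSB = 2.703 V / 2^22 = 0.64445 µV.
RMS noise = LSB/√12 = 186 nV.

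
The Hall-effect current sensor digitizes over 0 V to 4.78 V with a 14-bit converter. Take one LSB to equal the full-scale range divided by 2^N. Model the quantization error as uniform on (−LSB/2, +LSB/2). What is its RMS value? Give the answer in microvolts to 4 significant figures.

Range is 4.78 V.
Step size = 4.78/16384 V = 291.748 µV.
RMS of a uniform error over width LSB is LSB/√12 = 84.22 µV.

84.22 µV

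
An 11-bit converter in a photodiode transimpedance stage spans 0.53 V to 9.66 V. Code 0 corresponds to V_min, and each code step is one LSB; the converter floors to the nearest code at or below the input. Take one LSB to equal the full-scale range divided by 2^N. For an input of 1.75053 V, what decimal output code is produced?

The full-scale span is 9.66 − (0.53) = 9.13 V. LSB = 9.13 V / 2^11 ≈ 4.458 mV.
code = ⌊(V_in − V_min)/LSB⌋ = ⌊(V_in − V_min) × 2^11 / range⌋
     = ⌊(1.75053 − (0.53)) × 2048 / 9.13⌋ = ⌊1.22053 × 2048/9.13⌋
     = ⌊273.784⌋ = 273.

273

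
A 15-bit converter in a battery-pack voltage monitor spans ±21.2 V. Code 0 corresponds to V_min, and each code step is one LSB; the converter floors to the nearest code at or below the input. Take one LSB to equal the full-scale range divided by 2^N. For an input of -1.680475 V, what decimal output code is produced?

15085

Span: 21.2 V − (-21.2 V) = 42.4 V. LSB = 42.4 V / 2^15 ≈ 1.294 mV.
code = ⌊(V_in − V_min)/LSB⌋ = ⌊(V_in − V_min) × 2^15 / range⌋
     = ⌊(-1.680475 − (-21.2)) × 32768 / 42.4⌋ = ⌊19.519525 × 32768/42.4⌋
     = ⌊15085.278⌋ = 15085.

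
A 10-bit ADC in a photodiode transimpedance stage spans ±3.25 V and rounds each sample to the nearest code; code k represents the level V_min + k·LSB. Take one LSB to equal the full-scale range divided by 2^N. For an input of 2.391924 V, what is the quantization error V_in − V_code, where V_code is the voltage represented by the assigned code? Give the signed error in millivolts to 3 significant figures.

−1.14 mV

Range = 3.25 − (-3.25) = 6.5 V. LSB = 6.5 V / 2^10 ≈ 6.348 mV.
(2.391924 − (-3.25)) / LSB = 5.641924 × 1024/6.5 = 888.8200. Nearest integer: k = 889.
V_code = -3.25 + (889/1024) × 6.5 = 2.393066406 V.
e = 2.391924 − (2.393066406) = −1.14 mV.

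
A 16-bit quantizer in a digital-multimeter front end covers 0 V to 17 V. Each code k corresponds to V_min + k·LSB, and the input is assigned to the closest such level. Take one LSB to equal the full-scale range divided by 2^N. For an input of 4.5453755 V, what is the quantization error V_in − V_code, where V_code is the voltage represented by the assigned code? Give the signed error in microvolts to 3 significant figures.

−80.4 µV

Full-scale range = 17 V. LSB = 17 V / 2^16 ≈ 259.4 µV.
(4.5453755 − (0)) / LSB = 4.5453755 × 65536/17 = 17522.6899. Nearest integer: k = 17523.
V_code = 0 + (17523/65536) × 17 = 4.5454559326 V.
V_in − V_code = 4.5453755 − (4.5454559326) = −80.4 µV.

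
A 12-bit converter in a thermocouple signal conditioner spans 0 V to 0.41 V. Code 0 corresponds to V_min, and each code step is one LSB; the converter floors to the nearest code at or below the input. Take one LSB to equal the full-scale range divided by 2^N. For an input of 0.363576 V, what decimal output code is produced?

Full-scale range = 0.41 V. LSB = 0.41 V / 2^12 ≈ 100.1 µV.
code = ⌊(V_in − V_min)/LSB⌋ = ⌊(V_in − V_min) × 2^12 / range⌋
     = ⌊(0.363576 − (0)) × 4096 / 0.41⌋ = ⌊0.363576 × 4096/0.41⌋
     = ⌊3632.213⌋ = 3632.

3632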